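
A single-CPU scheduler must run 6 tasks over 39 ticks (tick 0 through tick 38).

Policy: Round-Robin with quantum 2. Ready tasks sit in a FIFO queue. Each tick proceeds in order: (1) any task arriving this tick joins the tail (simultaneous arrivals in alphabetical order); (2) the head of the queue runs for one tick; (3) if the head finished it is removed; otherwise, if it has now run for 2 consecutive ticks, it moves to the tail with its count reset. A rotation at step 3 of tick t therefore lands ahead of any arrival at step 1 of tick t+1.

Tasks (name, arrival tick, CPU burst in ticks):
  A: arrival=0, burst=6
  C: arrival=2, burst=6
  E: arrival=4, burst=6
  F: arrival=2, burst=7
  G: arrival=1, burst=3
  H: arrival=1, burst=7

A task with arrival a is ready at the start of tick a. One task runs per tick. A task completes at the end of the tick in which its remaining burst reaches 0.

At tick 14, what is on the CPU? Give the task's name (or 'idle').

running at tick 14 = E

t=0: queue=[A] q_used=0 → run A
t=1: queue=[A,G,H] q_used=1 → run A
t=2: queue=[G,H,A,C,F] q_used=0 → run G
t=3: queue=[G,H,A,C,F] q_used=1 → run G
t=4: queue=[H,A,C,F,G,E] q_used=0 → run H
t=5: queue=[H,A,C,F,G,E] q_used=1 → run H
t=6: queue=[A,C,F,G,E,H] q_used=0 → run A
t=7: queue=[A,C,F,G,E,H] q_used=1 → run A
t=8: queue=[C,F,G,E,H,A] q_used=0 → run C
t=9: queue=[C,F,G,E,H,A] q_used=1 → run C
t=10: queue=[F,G,E,H,A,C] q_used=0 → run F
t=11: queue=[F,G,E,H,A,C] q_used=1 → run F
t=12: queue=[G,E,H,A,C,F] q_used=0 → run G
t=13: queue=[E,H,A,C,F] q_used=0 → run E
t=14: queue=[E,H,A,C,F] q_used=1 → run E
t=15: queue=[H,A,C,F,E] q_used=0 → run H
t=16: queue=[H,A,C,F,E] q_used=1 → run H
t=17: queue=[A,C,F,E,H] q_used=0 → run A
t=18: queue=[A,C,F,E,H] q_used=1 → run A
t=19: queue=[C,F,E,H] q_used=0 → run C
t=20: queue=[C,F,E,H] q_used=1 → run C
t=21: queue=[F,E,H,C] q_used=0 → run F
t=22: queue=[F,E,H,C] q_used=1 → run F
t=23: queue=[E,H,C,F] q_used=0 → run E
t=24: queue=[E,H,C,F] q_used=1 → run E
t=25: queue=[H,C,F,E] q_used=0 → run H
t=26: queue=[H,C,F,E] q_used=1 → run H
t=27: queue=[C,F,E,H] q_used=0 → run C
t=28: queue=[C,F,E,H] q_used=1 → run C
t=29: queue=[F,E,H] q_used=0 → run F
t=30: queue=[F,E,H] q_used=1 → run F
t=31: queue=[E,H,F] q_used=0 → run E
t=32: queue=[E,H,F] q_used=1 → run E
t=33: queue=[H,F] q_used=0 → run H
t=34: queue=[F] q_used=0 → run F
t=35: (idle)
t=36: (idle)
t=37: (idle)
t=38: (idle)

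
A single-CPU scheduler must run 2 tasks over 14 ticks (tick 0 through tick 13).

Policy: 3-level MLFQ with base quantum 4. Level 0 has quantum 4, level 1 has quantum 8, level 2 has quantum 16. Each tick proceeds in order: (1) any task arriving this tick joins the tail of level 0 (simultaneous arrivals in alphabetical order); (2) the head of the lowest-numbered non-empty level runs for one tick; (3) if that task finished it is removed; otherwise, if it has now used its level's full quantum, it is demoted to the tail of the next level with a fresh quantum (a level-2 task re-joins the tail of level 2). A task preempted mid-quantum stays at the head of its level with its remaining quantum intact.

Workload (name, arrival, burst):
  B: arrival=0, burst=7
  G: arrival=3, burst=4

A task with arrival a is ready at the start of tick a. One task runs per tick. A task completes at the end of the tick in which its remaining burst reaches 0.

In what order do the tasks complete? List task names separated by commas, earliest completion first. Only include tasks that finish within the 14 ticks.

completion order = G, B

t=0: L0/L1/L2 = B/-/- → run B
t=1: L0/L1/L2 = B/-/- → run B
t=2: L0/L1/L2 = B/-/- → run B
t=3: L0/L1/L2 = BG/-/- → run B
t=4: L0/L1/L2 = G/B/- → run G
t=5: L0/L1/L2 = G/B/- → run G
t=6: L0/L1/L2 = G/B/- → run G
t=7: L0/L1/L2 = G/B/- → run G
t=8: L0/L1/L2 = -/B/- → run B
t=9: L0/L1/L2 = -/B/- → run B
t=10: L0/L1/L2 = -/B/- → run B
t=11: (idle)
t=12: (idle)
t=13: (idle)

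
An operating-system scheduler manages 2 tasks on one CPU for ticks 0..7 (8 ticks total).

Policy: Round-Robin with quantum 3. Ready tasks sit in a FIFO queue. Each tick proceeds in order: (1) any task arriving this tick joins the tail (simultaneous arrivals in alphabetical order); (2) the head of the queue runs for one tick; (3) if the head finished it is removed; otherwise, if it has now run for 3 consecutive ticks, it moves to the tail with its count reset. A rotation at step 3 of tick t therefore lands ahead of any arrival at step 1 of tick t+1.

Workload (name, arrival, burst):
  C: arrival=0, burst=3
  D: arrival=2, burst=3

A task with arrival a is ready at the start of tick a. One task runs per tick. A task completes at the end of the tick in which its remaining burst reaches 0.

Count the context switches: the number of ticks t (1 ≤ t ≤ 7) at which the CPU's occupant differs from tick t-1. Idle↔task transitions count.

t=0: queue=[C] q_used=0 → run C
t=1: queue=[C] q_used=1 → run C
t=2: queue=[C,D] q_used=2 → run C
t=3: queue=[D] q_used=0 → run D
t=4: queue=[D] q_used=1 → run D
t=5: queue=[D] q_used=2 → run D
t=6: (idle)
t=7: (idle)

context switches = 2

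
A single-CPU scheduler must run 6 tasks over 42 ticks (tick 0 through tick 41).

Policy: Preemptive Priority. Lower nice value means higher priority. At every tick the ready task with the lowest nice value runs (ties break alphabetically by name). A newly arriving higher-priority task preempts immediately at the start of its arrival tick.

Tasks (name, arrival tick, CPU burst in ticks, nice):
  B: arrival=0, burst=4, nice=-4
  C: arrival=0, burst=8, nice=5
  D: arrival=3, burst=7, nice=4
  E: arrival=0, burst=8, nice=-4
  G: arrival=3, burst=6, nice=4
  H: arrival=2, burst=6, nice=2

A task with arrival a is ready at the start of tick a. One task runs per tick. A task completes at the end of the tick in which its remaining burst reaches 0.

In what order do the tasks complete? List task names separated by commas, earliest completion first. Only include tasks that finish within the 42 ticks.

t=0: ready={B,C,E} → run B
t=1: ready={B,C,E} → run B
t=2: ready={B,C,E,H} → run B
t=3: ready={B,C,D,E,G,H} → run B
t=4: ready={C,D,E,G,H} → run E
t=5: ready={C,D,E,G,H} → run E
t=6: ready={C,D,E,G,H} → run E
t=7: ready={C,D,E,G,H} → run E
t=8: ready={C,D,E,G,H} → run E
t=9: ready={C,D,E,G,H} → run E
t=10: ready={C,D,E,G,H} → run E
t=11: ready={C,D,E,G,H} → run E
t=12: ready={C,D,G,H} → run H
t=13: ready={C,D,G,H} → run H
t=14: ready={C,D,G,H} → run H
t=15: ready={C,D,G,H} → run H
t=16: ready={C,D,G,H} → run H
t=17: ready={C,D,G,H} → run H
t=18: ready={C,D,G} → run D
t=19: ready={C,D,G} → run D
t=20: ready={C,D,G} → run D
t=21: ready={C,D,G} → run D
t=22: ready={C,D,G} → run D
t=23: ready={C,D,G} → run D
t=24: ready={C,D,G} → run D
t=25: ready={C,G} → run G
t=26: ready={C,G} → run G
t=27: ready={C,G} → run G
t=28: ready={C,G} → run G
t=29: ready={C,G} → run G
t=30: ready={C,G} → run G
t=31: ready={C} → run C
t=32: ready={C} → run C
t=33: ready={C} → run C
t=34: ready={C} → run C
t=35: ready={C} → run C
t=36: ready={C} → run C
t=37: ready={C} → run C
t=38: ready={C} → run C
t=39: (idle)
t=40: (idle)
t=41: (idle)

completion order = B, E, H, D, G, C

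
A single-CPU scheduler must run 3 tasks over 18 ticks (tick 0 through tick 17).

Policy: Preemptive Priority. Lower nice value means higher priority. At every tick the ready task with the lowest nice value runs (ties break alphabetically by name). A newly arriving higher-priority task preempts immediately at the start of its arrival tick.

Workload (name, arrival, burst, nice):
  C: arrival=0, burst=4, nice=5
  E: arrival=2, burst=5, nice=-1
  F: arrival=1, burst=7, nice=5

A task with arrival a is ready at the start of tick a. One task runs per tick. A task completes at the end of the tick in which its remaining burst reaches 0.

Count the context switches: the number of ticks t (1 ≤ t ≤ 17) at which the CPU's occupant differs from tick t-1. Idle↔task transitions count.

t=0: ready={C} → run C
t=1: ready={C,F} → run C
t=2: ready={C,E,F} → run E
t=3: ready={C,E,F} → run E
t=4: ready={C,E,F} → run E
t=5: ready={C,E,F} → run E
t=6: ready={C,E,F} → run E
t=7: ready={C,F} → run C
t=8: ready={C,F} → run C
t=9: ready={F} → run F
t=10: ready={F} → run F
t=11: ready={F} → run F
t=12: ready={F} → run F
t=13: ready={F} → run F
t=14: ready={F} → run F
t=15: ready={F} → run F
t=16: (idle)
t=17: (idle)

context switches = 4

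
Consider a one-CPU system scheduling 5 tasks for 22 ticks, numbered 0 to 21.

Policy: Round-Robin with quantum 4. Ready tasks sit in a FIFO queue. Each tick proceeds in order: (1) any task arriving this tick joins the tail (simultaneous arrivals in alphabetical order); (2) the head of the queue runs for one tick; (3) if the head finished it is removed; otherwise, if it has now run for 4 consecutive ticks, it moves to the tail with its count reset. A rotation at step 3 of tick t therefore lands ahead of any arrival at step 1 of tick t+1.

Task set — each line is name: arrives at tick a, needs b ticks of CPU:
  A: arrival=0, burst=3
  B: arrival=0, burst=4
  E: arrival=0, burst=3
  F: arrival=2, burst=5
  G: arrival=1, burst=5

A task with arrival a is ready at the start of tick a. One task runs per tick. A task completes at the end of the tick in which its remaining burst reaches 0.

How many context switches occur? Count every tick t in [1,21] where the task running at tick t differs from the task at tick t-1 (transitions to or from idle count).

context switches = 7

t=0: queue=[A,B,E] q_used=0 → run A
t=1: queue=[A,B,E,G] q_used=1 → run A
t=2: queue=[A,B,E,G,F] q_used=2 → run A
t=3: queue=[B,E,G,F] q_used=0 → run B
t=4: queue=[B,E,G,F] q_used=1 → run B
t=5: queue=[B,E,G,F] q_used=2 → run B
t=6: queue=[B,E,G,F] q_used=3 → run B
t=7: queue=[E,G,F] q_used=0 → run E
t=8: queue=[E,G,F] q_used=1 → run E
t=9: queue=[E,G,F] q_used=2 → run E
t=10: queue=[G,F] q_used=0 → run G
t=11: queue=[G,F] q_used=1 → run G
t=12: queue=[G,F] q_used=2 → run G
t=13: queue=[G,F] q_used=3 → run G
t=14: queue=[F,G] q_used=0 → run F
t=15: queue=[F,G] q_used=1 → run F
t=16: queue=[F,G] q_used=2 → run F
t=17: queue=[F,G] q_used=3 → run F
t=18: queue=[G,F] q_used=0 → run G
t=19: queue=[F] q_used=0 → run F
t=20: (idle)
t=21: (idle)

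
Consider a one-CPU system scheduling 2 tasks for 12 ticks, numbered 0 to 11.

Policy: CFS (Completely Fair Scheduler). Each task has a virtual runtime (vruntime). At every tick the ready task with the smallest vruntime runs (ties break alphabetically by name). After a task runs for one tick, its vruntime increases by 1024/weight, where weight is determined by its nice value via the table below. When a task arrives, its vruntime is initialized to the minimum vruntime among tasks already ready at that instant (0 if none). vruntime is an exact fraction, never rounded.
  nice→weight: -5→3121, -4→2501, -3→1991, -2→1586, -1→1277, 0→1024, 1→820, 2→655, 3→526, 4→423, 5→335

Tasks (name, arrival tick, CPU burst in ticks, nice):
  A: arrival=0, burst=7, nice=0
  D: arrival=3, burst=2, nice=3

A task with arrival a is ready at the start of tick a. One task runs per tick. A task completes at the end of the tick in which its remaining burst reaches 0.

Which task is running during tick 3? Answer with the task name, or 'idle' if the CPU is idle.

t=0: vr[A=0] → run A
t=1: vr[A=1] → run A
t=2: vr[A=2] → run A
t=3: vr[A=3 D=3] → run A
t=4: vr[A=4 D=3] → run D
t=5: vr[A=4 D=1301/263] → run A
t=6: vr[A=5 D=1301/263] → run D
t=7: vr[A=5] → run A
t=8: vr[A=6] → run A
t=9: (idle)
t=10: (idle)
t=11: (idle)

running at tick 3 = A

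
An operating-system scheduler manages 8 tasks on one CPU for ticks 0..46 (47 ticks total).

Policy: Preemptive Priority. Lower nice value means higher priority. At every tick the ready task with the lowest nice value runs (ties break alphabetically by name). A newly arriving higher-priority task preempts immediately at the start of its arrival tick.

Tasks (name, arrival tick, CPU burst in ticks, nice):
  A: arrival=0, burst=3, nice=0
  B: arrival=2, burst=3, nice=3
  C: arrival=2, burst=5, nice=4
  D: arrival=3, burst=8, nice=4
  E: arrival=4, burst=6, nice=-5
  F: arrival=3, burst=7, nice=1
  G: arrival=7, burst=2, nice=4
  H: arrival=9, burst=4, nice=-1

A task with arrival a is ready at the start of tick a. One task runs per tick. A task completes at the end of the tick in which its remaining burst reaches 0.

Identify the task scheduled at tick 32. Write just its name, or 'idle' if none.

running at tick 32 = D

t=0: ready={A} → run A
t=1: ready={A} → run A
t=2: ready={A,B,C} → run A
t=3: ready={B,C,D,F} → run F
t=4: ready={B,C,D,E,F} → run E
t=5: ready={B,C,D,E,F} → run E
t=6: ready={B,C,D,E,F} → run E
t=7: ready={B,C,D,E,F,G} → run E
t=8: ready={B,C,D,E,F,G} → run E
t=9: ready={B,C,D,E,F,G,H} → run E
t=10: ready={B,C,D,F,G,H} → run H
t=11: ready={B,C,D,F,G,H} → run H
t=12: ready={B,C,D,F,G,H} → run H
t=13: ready={B,C,D,F,G,H} → run H
t=14: ready={B,C,D,F,G} → run F
t=15: ready={B,C,D,F,G} → run F
t=16: ready={B,C,D,F,G} → run F
t=17: ready={B,C,D,F,G} → run F
t=18: ready={B,C,D,F,G} → run F
t=19: ready={B,C,D,F,G} → run F
t=20: ready={B,C,D,G} → run B
t=21: ready={B,C,D,G} → run B
t=22: ready={B,C,D,G} → run B
t=23: ready={C,D,G} → run C
t=24: ready={C,D,G} → run C
t=25: ready={C,D,G} → run C
t=26: ready={C,D,G} → run C
t=27: ready={C,D,G} → run C
t=28: ready={D,G} → run D
t=29: ready={D,G} → run D
t=30: ready={D,G} → run D
t=31: ready={D,G} → run D
t=32: ready={D,G} → run D
t=33: ready={D,G} → run D
t=34: ready={D,G} → run D
t=35: ready={D,G} → run D
t=36: ready={G} → run G
t=37: ready={G} → run G
t=38: (idle)
t=39: (idle)
t=40: (idle)
t=41: (idle)
t=42: (idle)
t=43: (idle)
t=44: (idle)
t=45: (idle)
t=46: (idle)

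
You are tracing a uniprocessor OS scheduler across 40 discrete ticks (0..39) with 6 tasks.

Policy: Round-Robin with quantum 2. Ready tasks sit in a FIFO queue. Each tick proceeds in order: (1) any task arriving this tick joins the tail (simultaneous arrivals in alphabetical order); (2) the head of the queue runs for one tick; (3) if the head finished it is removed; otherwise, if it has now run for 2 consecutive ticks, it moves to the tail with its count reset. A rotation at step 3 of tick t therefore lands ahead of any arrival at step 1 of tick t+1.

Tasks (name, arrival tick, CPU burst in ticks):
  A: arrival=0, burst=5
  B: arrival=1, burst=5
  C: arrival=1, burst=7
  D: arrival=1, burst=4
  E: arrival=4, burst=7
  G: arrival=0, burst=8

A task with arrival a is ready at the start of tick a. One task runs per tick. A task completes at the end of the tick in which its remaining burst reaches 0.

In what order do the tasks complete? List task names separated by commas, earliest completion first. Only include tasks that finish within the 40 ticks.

completion order = D, A, B, G, C, E

t=0: queue=[A,G] q_used=0 → run A
t=1: queue=[A,G,B,C,D] q_used=1 → run A
t=2: queue=[G,B,C,D,A] q_used=0 → run G
t=3: queue=[G,B,C,D,A] q_used=1 → run G
t=4: queue=[B,C,D,A,G,E] q_used=0 → run B
t=5: queue=[B,C,D,A,G,E] q_used=1 → run B
t=6: queue=[C,D,A,G,E,B] q_used=0 → run C
t=7: queue=[C,D,A,G,E,B] q_used=1 → run C
t=8: queue=[D,A,G,E,B,C] q_used=0 → run D
t=9: queue=[D,A,G,E,B,C] q_used=1 → run D
t=10: queue=[A,G,E,B,C,D] q_used=0 → run A
t=11: queue=[A,G,E,B,C,D] q_used=1 → run A
t=12: queue=[G,E,B,C,D,A] q_used=0 → run G
t=13: queue=[G,E,B,C,D,A] q_used=1 → run G
t=14: queue=[E,B,C,D,A,G] q_used=0 → run E
t=15: queue=[E,B,C,D,A,G] q_used=1 → run E
t=16: queue=[B,C,D,A,G,E] q_used=0 → run B
t=17: queue=[B,C,D,A,G,E] q_used=1 → run B
t=18: queue=[C,D,A,G,E,B] q_used=0 → run C
t=19: queue=[C,D,A,G,E,B] q_used=1 → run C
t=20: queue=[D,A,G,E,B,C] q_used=0 → run D
t=21: queue=[D,A,G,E,B,C] q_used=1 → run D
t=22: queue=[A,G,E,B,C] q_used=0 → run A
t=23: queue=[G,E,B,C] q_used=0 → run G
t=24: queue=[G,E,B,C] q_used=1 → run G
t=25: queue=[E,B,C,G] q_used=0 → run E
t=26: queue=[E,B,C,G] q_used=1 → run E
t=27: queue=[B,C,G,E] q_used=0 → run B
t=28: queue=[C,G,E] q_used=0 → run C
t=29: queue=[C,G,E] q_used=1 → run C
t=30: queue=[G,E,C] q_used=0 → run G
t=31: queue=[G,E,C] q_used=1 → run G
t=32: queue=[E,C] q_used=0 → run E
t=33: queue=[E,C] q_used=1 → run E
t=34: queue=[C,E] q_used=0 → run C
t=35: queue=[E] q_used=0 → run E
t=36: (idle)
t=37: (idle)
t=38: (idle)
t=39: (idle)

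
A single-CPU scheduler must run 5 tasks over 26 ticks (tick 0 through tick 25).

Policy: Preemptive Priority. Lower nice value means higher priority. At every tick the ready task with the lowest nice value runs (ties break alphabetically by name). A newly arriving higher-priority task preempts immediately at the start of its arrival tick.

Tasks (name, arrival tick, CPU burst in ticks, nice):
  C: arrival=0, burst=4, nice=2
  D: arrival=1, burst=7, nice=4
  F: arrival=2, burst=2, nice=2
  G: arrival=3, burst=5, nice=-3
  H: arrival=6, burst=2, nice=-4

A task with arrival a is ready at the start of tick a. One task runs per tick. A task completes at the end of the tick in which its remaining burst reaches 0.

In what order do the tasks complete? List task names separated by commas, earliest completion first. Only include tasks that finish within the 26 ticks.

t=0: ready={C} → run C
t=1: ready={C,D} → run C
t=2: ready={C,D,F} → run C
t=3: ready={C,D,F,G} → run G
t=4: ready={C,D,F,G} → run G
t=5: ready={C,D,F,G} → run G
t=6: ready={C,D,F,G,H} → run H
t=7: ready={C,D,F,G,H} → run H
t=8: ready={C,D,F,G} → run G
t=9: ready={C,D,F,G} → run G
t=10: ready={C,D,F} → run C
t=11: ready={D,F} → run F
t=12: ready={D,F} → run F
t=13: ready={D} → run D
t=14: ready={D} → run D
t=15: ready={D} → run D
t=16: ready={D} → run D
t=17: ready={D} → run D
t=18: ready={D} → run D
t=19: ready={D} → run D
t=20: (idle)
t=21: (idle)
t=22: (idle)
t=23: (idle)
t=24: (idle)
t=25: (idle)

completion order = H, G, C, F, D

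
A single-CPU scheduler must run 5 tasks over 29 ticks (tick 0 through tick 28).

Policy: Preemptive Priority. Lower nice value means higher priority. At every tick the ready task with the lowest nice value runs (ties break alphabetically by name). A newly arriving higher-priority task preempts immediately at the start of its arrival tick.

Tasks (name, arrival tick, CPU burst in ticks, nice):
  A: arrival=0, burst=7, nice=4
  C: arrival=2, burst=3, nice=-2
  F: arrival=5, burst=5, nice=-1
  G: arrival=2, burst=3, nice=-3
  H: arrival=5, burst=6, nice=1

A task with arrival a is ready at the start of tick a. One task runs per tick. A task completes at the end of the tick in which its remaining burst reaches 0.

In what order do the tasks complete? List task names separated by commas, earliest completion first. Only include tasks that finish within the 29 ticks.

completion order = G, C, F, H, A

t=0: ready={A} → run A
t=1: ready={A} → run A
t=2: ready={A,C,G} → run G
t=3: ready={A,C,G} → run G
t=4: ready={A,C,G} → run G
t=5: ready={A,C,F,H} → run C
t=6: ready={A,C,F,H} → run C
t=7: ready={A,C,F,H} → run C
t=8: ready={A,F,H} → run F
t=9: ready={A,F,H} → run F
t=10: ready={A,F,H} → run F
t=11: ready={A,F,H} → run F
t=12: ready={A,F,H} → run F
t=13: ready={A,H} → run H
t=14: ready={A,H} → run H
t=15: ready={A,H} → run H
t=16: ready={A,H} → run H
t=17: ready={A,H} → run H
t=18: ready={A,H} → run H
t=19: ready={A} → run A
t=20: ready={A} → run A
t=21: ready={A} → run A
t=22: ready={A} → run A
t=23: ready={A} → run A
t=24: (idle)
t=25: (idle)
t=26: (idle)
t=27: (idle)
t=28: (idle)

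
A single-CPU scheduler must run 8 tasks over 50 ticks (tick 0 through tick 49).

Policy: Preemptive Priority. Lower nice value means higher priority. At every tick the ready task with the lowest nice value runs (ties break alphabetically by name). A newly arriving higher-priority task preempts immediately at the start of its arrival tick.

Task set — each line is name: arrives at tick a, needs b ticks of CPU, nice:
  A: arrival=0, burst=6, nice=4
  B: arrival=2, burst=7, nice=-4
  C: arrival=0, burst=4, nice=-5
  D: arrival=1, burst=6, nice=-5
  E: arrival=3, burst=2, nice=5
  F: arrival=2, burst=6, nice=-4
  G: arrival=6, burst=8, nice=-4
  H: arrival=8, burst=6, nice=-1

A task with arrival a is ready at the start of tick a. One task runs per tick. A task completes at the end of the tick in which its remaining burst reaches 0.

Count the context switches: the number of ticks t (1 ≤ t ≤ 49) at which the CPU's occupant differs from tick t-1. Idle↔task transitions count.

t=0: ready={A,C} → run C
t=1: ready={A,C,D} → run C
t=2: ready={A,B,C,D,F} → run C
t=3: ready={A,B,C,D,E,F} → run C
t=4: ready={A,B,D,E,F} → run D
t=5: ready={A,B,D,E,F} → run D
t=6: ready={A,B,D,E,F,G} → run D
t=7: ready={A,B,D,E,F,G} → run D
t=8: ready={A,B,D,E,F,G,H} → run D
t=9: ready={A,B,D,E,F,G,H} → run D
t=10: ready={A,B,E,F,G,H} → run B
t=11: ready={A,B,E,F,G,H} → run B
t=12: ready={A,B,E,F,G,H} → run B
t=13: ready={A,B,E,F,G,H} → run B
t=14: ready={A,B,E,F,G,H} → run B
t=15: ready={A,B,E,F,G,H} → run B
t=16: ready={A,B,E,F,G,H} → run B
t=17: ready={A,E,F,G,H} → run F
t=18: ready={A,E,F,G,H} → run F
t=19: ready={A,E,F,G,H} → run F
t=20: ready={A,E,F,G,H} → run F
t=21: ready={A,E,F,G,H} → run F
t=22: ready={A,E,F,G,H} → run F
t=23: ready={A,E,G,H} → run G
t=24: ready={A,E,G,H} → run G
t=25: ready={A,E,G,H} → run G
t=26: ready={A,E,G,H} → run G
t=27: ready={A,E,G,H} → run G
t=28: ready={A,E,G,H} → run G
t=29: ready={A,E,G,H} → run G
t=30: ready={A,E,G,H} → run G
t=31: ready={A,E,H} → run H
t=32: ready={A,E,H} → run H
t=33: ready={A,E,H} → run H
t=34: ready={A,E,H} → run H
t=35: ready={A,E,H} → run H
t=36: ready={A,E,H} → run H
t=37: ready={A,E} → run A
t=38: ready={A,E} → run A
t=39: ready={A,E} → run A
t=40: ready={A,E} → run A
t=41: ready={A,E} → run A
t=42: ready={A,E} → run A
t=43: ready={E} → run E
t=44: ready={E} → run E
t=45: (idle)
t=46: (idle)
t=47: (idle)
t=48: (idle)
t=49: (idle)

context switches = 8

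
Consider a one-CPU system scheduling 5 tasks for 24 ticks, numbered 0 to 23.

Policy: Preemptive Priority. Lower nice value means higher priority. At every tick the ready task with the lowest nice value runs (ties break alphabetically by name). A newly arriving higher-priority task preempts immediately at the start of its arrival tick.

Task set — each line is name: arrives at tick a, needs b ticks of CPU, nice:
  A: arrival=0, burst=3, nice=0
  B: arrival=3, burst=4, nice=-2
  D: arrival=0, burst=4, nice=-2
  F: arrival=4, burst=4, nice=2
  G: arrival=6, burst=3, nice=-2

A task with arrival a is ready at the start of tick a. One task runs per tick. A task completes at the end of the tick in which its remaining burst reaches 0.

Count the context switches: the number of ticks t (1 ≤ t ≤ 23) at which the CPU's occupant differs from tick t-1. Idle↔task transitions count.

t=0: ready={A,D} → run D
t=1: ready={A,D} → run D
t=2: ready={A,D} → run D
t=3: ready={A,B,D} → run B
t=4: ready={A,B,D,F} → run B
t=5: ready={A,B,D,F} → run B
t=6: ready={A,B,D,F,G} → run B
t=7: ready={A,D,F,G} → run D
t=8: ready={A,F,G} → run G
t=9: ready={A,F,G} → run G
t=10: ready={A,F,G} → run G
t=11: ready={A,F} → run A
t=12: ready={A,F} → run A
t=13: ready={A,F} → run A
t=14: ready={F} → run F
t=15: ready={F} → run F
t=16: ready={F} → run F
t=17: ready={F} → run F
t=18: (idle)
t=19: (idle)
t=20: (idle)
t=21: (idle)
t=22: (idle)
t=23: (idle)

context switches = 6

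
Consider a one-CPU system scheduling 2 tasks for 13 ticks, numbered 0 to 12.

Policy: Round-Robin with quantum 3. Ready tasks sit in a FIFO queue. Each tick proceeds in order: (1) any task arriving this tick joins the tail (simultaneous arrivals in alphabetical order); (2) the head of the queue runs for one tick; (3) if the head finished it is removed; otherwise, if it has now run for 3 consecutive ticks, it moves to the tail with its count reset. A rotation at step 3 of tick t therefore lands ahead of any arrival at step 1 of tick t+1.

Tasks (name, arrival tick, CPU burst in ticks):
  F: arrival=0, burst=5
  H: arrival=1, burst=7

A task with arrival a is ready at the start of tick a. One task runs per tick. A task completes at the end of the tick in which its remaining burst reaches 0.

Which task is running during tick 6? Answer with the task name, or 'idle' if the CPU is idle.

running at tick 6 = F

t=0: queue=[F] q_used=0 → run F
t=1: queue=[F,H] q_used=1 → run F
t=2: queue=[F,H] q_used=2 → run F
t=3: queue=[H,F] q_used=0 → run H
t=4: queue=[H,F] q_used=1 → run H
t=5: queue=[H,F] q_used=2 → run H
t=6: queue=[F,H] q_used=0 → run F
t=7: queue=[F,H] q_used=1 → run F
t=8: queue=[H] q_used=0 → run H
t=9: queue=[H] q_used=1 → run H
t=10: queue=[H] q_used=2 → run H
t=11: queue=[H] q_used=0 → run H
t=12: (idle)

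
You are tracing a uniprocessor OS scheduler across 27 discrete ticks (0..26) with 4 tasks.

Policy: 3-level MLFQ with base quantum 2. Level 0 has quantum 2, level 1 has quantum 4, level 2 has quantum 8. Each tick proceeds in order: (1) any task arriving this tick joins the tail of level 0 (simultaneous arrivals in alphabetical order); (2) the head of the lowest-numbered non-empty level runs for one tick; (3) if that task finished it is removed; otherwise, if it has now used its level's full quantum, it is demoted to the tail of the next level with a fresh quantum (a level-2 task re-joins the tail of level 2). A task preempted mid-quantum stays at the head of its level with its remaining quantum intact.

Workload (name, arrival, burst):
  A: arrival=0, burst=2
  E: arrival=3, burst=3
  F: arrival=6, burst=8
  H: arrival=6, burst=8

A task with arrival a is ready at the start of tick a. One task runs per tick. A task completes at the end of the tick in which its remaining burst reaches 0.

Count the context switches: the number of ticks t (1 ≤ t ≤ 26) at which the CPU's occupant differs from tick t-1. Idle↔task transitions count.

context switches = 9

t=0: L0/L1/L2 = A/-/- → run A
t=1: L0/L1/L2 = A/-/- → run A
t=2: (idle)
t=3: L0/L1/L2 = E/-/- → run E
t=4: L0/L1/L2 = E/-/- → run E
t=5: L0/L1/L2 = -/E/- → run E
t=6: L0/L1/L2 = FH/-/- → run F
t=7: L0/L1/L2 = FH/-/- → run F
t=8: L0/L1/L2 = H/F/- → run H
t=9: L0/L1/L2 = H/F/- → run H
t=10: L0/L1/L2 = -/FH/- → run F
t=11: L0/L1/L2 = -/FH/- → run F
t=12: L0/L1/L2 = -/FH/- → run F
t=13: L0/L1/L2 = -/FH/- → run F
t=14: L0/L1/L2 = -/H/F → run H
t=15: L0/L1/L2 = -/H/F → run H
t=16: L0/L1/L2 = -/H/F → run H
t=17: L0/L1/L2 = -/H/F → run H
t=18: L0/L1/L2 = -/-/FH → run F
t=19: L0/L1/L2 = -/-/FH → run F
t=20: L0/L1/L2 = -/-/H → run H
t=21: L0/L1/L2 = -/-/H → run H
t=22: (idle)
t=23: (idle)
t=24: (idle)
t=25: (idle)
t=26: (idle)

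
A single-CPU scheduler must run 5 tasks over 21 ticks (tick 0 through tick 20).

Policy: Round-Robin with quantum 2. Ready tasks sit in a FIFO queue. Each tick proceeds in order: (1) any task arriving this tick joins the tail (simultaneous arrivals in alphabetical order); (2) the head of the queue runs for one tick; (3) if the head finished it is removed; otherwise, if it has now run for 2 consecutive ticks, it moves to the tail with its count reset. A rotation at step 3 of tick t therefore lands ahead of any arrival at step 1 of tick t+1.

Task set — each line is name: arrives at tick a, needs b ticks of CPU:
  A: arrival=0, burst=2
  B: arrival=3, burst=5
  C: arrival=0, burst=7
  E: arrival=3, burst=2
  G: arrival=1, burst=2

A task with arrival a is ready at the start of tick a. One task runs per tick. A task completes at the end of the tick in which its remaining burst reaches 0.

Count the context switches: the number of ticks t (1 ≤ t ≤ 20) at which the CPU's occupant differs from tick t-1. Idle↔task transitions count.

t=0: queue=[A,C] q_used=0 → run A
t=1: queue=[A,C,G] q_used=1 → run A
t=2: queue=[C,G] q_used=0 → run C
t=3: queue=[C,G,B,E] q_used=1 → run C
t=4: queue=[G,B,E,C] q_used=0 → run G
t=5: queue=[G,B,E,C] q_used=1 → run G
t=6: queue=[B,E,C] q_used=0 → run B
t=7: queue=[B,E,C] q_used=1 → run B
t=8: queue=[E,C,B] q_used=0 → run E
t=9: queue=[E,C,B] q_used=1 → run E
t=10: queue=[C,B] q_used=0 → run C
t=11: queue=[C,B] q_used=1 → run C
t=12: queue=[B,C] q_used=0 → run B
t=13: queue=[B,C] q_used=1 → run B
t=14: queue=[C,B] q_used=0 → run C
t=15: queue=[C,B] q_used=1 → run C
t=16: queue=[B,C] q_used=0 → run B
t=17: queue=[C] q_used=0 → run C
t=18: (idle)
t=19: (idle)
t=20: (idle)

context switches = 10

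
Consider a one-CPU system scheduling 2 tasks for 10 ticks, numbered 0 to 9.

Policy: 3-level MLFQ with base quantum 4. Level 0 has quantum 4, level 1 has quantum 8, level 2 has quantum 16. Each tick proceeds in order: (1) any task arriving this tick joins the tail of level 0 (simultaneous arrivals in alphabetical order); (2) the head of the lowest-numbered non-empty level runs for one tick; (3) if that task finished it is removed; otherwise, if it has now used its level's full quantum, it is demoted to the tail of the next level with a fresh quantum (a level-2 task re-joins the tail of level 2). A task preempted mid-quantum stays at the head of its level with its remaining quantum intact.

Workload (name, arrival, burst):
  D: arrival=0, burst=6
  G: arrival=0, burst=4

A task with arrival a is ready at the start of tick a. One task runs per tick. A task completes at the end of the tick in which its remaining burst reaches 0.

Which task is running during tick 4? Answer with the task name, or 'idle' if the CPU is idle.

running at tick 4 = G

t=0: L0/L1/L2 = DG/-/- → run D
t=1: L0/L1/L2 = DG/-/- → run D
t=2: L0/L1/L2 = DG/-/- → run D
t=3: L0/L1/L2 = DG/-/- → run D
t=4: L0/L1/L2 = G/D/- → run G
t=5: L0/L1/L2 = G/D/- → run G
t=6: L0/L1/L2 = G/D/- → run G
t=7: L0/L1/L2 = G/D/- → run G
t=8: L0/L1/L2 = -/D/- → run D
t=9: L0/L1/L2 = -/D/- → run D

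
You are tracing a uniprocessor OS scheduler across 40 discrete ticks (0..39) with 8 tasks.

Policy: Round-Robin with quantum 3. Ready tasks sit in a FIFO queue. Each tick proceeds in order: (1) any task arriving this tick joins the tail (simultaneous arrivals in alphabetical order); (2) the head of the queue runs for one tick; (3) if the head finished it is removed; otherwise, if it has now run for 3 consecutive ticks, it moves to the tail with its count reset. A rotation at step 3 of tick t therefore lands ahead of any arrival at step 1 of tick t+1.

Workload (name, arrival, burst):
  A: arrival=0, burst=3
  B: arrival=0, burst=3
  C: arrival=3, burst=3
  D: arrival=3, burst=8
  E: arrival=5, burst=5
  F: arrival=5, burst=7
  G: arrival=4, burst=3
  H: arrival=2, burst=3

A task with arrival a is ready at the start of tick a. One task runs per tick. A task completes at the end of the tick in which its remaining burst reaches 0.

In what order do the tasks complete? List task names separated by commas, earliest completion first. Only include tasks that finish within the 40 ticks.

t=0: queue=[A,B] q_used=0 → run A
t=1: queue=[A,B] q_used=1 → run A
t=2: queue=[A,B,H] q_used=2 → run A
t=3: queue=[B,H,C,D] q_used=0 → run B
t=4: queue=[B,H,C,D,G] q_used=1 → run B
t=5: queue=[B,H,C,D,G,E,F] q_used=2 → run B
t=6: queue=[H,C,D,G,E,F] q_used=0 → run H
t=7: queue=[H,C,D,G,E,F] q_used=1 → run H
t=8: queue=[H,C,D,G,E,F] q_used=2 → run H
t=9: queue=[C,D,G,E,F] q_used=0 → run C
t=10: queue=[C,D,G,E,F] q_used=1 → run C
t=11: queue=[C,D,G,E,F] q_used=2 → run C
t=12: queue=[D,G,E,F] q_used=0 → run D
t=13: queue=[D,G,E,F] q_used=1 → run D
t=14: queue=[D,G,E,F] q_used=2 → run D
t=15: queue=[G,E,F,D] q_used=0 → run G
t=16: queue=[G,E,F,D] q_used=1 → run G
t=17: queue=[G,E,F,D] q_used=2 → run G
t=18: queue=[E,F,D] q_used=0 → run E
t=19: queue=[E,F,D] q_used=1 → run E
t=20: queue=[E,F,D] q_used=2 → run E
t=21: queue=[F,D,E] q_used=0 → run F
t=22: queue=[F,D,E] q_used=1 → run F
t=23: queue=[F,D,E] q_used=2 → run F
t=24: queue=[D,E,F] q_used=0 → run D
t=25: queue=[D,E,F] q_used=1 → run D
t=26: queue=[D,E,F] q_used=2 → run D
t=27: queue=[E,F,D] q_used=0 → run E
t=28: queue=[E,F,D] q_used=1 → run E
t=29: queue=[F,D] q_used=0 → run F
t=30: queue=[F,D] q_used=1 → run F
t=31: queue=[F,D] q_used=2 → run F
t=32: queue=[D,F] q_used=0 → run D
t=33: queue=[D,F] q_used=1 → run D
t=34: queue=[F] q_used=0 → run F
t=35: (idle)
t=36: (idle)
t=37: (idle)
t=38: (idle)
t=39: (idle)

completion order = A, B, H, C, G, E, D, F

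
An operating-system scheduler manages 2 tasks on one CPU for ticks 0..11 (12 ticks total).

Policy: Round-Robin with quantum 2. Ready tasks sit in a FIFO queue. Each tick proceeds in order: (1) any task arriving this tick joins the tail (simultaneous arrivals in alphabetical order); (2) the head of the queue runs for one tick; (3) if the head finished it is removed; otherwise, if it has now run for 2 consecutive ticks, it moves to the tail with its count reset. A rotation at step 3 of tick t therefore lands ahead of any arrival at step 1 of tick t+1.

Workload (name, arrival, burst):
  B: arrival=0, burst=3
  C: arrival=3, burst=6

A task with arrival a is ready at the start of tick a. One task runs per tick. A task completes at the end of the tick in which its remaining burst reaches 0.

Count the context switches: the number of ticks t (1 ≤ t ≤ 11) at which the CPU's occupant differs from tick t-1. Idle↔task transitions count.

t=0: queue=[B] q_used=0 → run B
t=1: queue=[B] q_used=1 → run B
t=2: queue=[B] q_used=0 → run B
t=3: queue=[C] q_used=0 → run C
t=4: queue=[C] q_used=1 → run C
t=5: queue=[C] q_used=0 → run C
t=6: queue=[C] q_used=1 → run C
t=7: queue=[C] q_used=0 → run C
t=8: queue=[C] q_used=1 → run C
t=9: (idle)
t=10: (idle)
t=11: (idle)

context switches = 2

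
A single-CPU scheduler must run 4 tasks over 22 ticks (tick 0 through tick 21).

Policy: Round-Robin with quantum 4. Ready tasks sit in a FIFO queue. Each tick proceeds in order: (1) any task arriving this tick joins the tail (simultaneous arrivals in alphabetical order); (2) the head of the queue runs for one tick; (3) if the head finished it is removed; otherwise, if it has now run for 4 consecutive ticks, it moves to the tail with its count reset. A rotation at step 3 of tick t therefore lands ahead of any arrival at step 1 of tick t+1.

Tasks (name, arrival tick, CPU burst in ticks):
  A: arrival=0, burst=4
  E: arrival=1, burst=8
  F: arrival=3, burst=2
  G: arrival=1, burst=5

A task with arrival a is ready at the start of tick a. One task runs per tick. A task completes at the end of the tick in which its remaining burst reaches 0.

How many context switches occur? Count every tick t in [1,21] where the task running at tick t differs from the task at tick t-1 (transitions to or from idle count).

t=0: queue=[A] q_used=0 → run A
t=1: queue=[A,E,G] q_used=1 → run A
t=2: queue=[A,E,G] q_used=2 → run A
t=3: queue=[A,E,G,F] q_used=3 → run A
t=4: queue=[E,G,F] q_used=0 → run E
t=5: queue=[E,G,F] q_used=1 → run E
t=6: queue=[E,G,F] q_used=2 → run E
t=7: queue=[E,G,F] q_used=3 → run E
t=8: queue=[G,F,E] q_used=0 → run G
t=9: queue=[G,F,E] q_used=1 → run G
t=10: queue=[G,F,E] q_used=2 → run G
t=11: queue=[G,F,E] q_used=3 → run G
t=12: queue=[F,E,G] q_used=0 → run F
t=13: queue=[F,E,G] q_used=1 → run F
t=14: queue=[E,G] q_used=0 → run E
t=15: queue=[E,G] q_used=1 → run E
t=16: queue=[E,G] q_used=2 → run E
t=17: queue=[E,G] q_used=3 → run E
t=18: queue=[G] q_used=0 → run G
t=19: (idle)
t=20: (idle)
t=21: (idle)

context switches = 6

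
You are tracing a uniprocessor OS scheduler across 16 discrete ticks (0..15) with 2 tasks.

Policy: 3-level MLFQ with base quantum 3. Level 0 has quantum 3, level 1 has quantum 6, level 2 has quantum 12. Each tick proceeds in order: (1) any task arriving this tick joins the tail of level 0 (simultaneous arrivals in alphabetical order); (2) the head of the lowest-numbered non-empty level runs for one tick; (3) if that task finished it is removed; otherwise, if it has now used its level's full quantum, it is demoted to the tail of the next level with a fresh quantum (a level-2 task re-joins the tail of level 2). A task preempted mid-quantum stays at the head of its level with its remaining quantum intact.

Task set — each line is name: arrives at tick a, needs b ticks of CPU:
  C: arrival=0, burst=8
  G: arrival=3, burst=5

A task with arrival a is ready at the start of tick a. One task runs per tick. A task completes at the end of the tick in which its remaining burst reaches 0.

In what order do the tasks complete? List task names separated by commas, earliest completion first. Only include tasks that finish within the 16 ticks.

completion order = C, G

t=0: L0/L1/L2 = C/-/- → run C
t=1: L0/L1/L2 = C/-/- → run C
t=2: L0/L1/L2 = C/-/- → run C
t=3: L0/L1/L2 = G/C/- → run G
t=4: L0/L1/L2 = G/C/- → run G
t=5: L0/L1/L2 = G/C/- → run G
t=6: L0/L1/L2 = -/CG/- → run C
t=7: L0/L1/L2 = -/CG/- → run C
t=8: L0/L1/L2 = -/CG/- → run C
t=9: L0/L1/L2 = -/CG/- → run C
t=10: L0/L1/L2 = -/CG/- → run C
t=11: L0/L1/L2 = -/G/- → run G
t=12: L0/L1/L2 = -/G/- → run G
t=13: (idle)
t=14: (idle)
t=15: (idle)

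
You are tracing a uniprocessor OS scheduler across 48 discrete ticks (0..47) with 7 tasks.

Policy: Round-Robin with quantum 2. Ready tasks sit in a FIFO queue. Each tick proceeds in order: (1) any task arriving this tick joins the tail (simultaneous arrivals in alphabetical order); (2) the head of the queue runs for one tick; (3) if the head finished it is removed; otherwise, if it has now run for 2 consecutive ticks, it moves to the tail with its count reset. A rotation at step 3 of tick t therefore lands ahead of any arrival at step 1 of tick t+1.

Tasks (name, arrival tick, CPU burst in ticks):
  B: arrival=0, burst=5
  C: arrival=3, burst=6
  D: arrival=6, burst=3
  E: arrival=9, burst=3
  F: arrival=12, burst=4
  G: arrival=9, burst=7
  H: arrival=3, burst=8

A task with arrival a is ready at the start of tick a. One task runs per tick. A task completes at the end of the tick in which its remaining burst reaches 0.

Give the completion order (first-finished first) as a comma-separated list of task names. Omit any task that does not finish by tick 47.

t=0: queue=[B] q_used=0 → run B
t=1: queue=[B] q_used=1 → run B
t=2: queue=[B] q_used=0 → run B
t=3: queue=[B,C,H] q_used=1 → run B
t=4: queue=[C,H,B] q_used=0 → run C
t=5: queue=[C,H,B] q_used=1 → run C
t=6: queue=[H,B,C,D] q_used=0 → run H
t=7: queue=[H,B,C,D] q_used=1 → run H
t=8: queue=[B,C,D,H] q_used=0 → run B
t=9: queue=[C,D,H,E,G] q_used=0 → run C
t=10: queue=[C,D,H,E,G] q_used=1 → run C
t=11: queue=[D,H,E,G,C] q_used=0 → run D
t=12: queue=[D,H,E,G,C,F] q_used=1 → run D
t=13: queue=[H,E,G,C,F,D] q_used=0 → run H
t=14: queue=[H,E,G,C,F,D] q_used=1 → run H
t=15: queue=[E,G,C,F,D,H] q_used=0 → run E
t=16: queue=[E,G,C,F,D,H] q_used=1 → run E
t=17: queue=[G,C,F,D,H,E] q_used=0 → run G
t=18: queue=[G,C,F,D,H,E] q_used=1 → run G
t=19: queue=[C,F,D,H,E,G] q_used=0 → run C
t=20: queue=[C,F,D,H,E,G] q_used=1 → run C
t=21: queue=[F,D,H,E,G] q_used=0 → run F
t=22: queue=[F,D,H,E,G] q_used=1 → run F
t=23: queue=[D,H,E,G,F] q_used=0 → run D
t=24: queue=[H,E,G,F] q_used=0 → run H
t=25: queue=[H,E,G,F] q_used=1 → run H
t=26: queue=[E,G,F,H] q_used=0 → run E
t=27: queue=[G,F,H] q_used=0 → run G
t=28: queue=[G,F,H] q_used=1 → run G
t=29: queue=[F,H,G] q_used=0 → run F
t=30: queue=[F,H,G] q_used=1 → run F
t=31: queue=[H,G] q_used=0 → run H
t=32: queue=[H,G] q_used=1 → run H
t=33: queue=[G] q_used=0 → run G
t=34: queue=[G] q_used=1 → run G
t=35: queue=[G] q_used=0 → run G
t=36: (idle)
t=37: (idle)
t=38: (idle)
t=39: (idle)
t=40: (idle)
t=41: (idle)
t=42: (idle)
t=43: (idle)
t=44: (idle)
t=45: (idle)
t=46: (idle)
t=47: (idle)

completion order = B, C, D, E, F, H, G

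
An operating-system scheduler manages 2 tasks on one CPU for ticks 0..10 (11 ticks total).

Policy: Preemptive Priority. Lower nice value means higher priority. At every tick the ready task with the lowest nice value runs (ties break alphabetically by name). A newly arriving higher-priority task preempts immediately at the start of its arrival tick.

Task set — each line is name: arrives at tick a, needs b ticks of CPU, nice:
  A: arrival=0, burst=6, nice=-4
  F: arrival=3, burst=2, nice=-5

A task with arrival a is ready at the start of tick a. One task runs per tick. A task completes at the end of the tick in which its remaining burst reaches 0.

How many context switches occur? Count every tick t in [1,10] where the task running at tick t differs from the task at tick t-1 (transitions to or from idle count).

t=0: ready={A} → run A
t=1: ready={A} → run A
t=2: ready={A} → run A
t=3: ready={A,F} → run F
t=4: ready={A,F} → run F
t=5: ready={A} → run A
t=6: ready={A} → run A
t=7: ready={A} → run A
t=8: (idle)
t=9: (idle)
t=10: (idle)

context switches = 3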